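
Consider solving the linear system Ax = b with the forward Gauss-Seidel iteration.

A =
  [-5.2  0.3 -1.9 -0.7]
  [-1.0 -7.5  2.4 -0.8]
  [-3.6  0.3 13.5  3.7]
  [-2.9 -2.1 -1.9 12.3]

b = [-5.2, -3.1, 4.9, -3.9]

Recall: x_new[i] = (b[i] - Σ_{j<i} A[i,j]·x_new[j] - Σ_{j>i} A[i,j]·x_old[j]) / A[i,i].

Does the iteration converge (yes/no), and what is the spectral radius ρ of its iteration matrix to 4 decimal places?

yes, ρ = 0.2477

Split A = D + L + U, D = diag(-5.2, -7.5, 13.5, 12.3).
Gauss-Seidel: T = -(D+L)⁻¹U, row 0 first, T[0,1] = -(0.3)/(-5.2) = +0.0577; later rows by forward substitution.
  T[0,:] = [+0.0000, +0.0577, -0.3654, -0.1346]
  T[1,:] = [+0.0000, -0.0077, +0.3687, -0.0887]
  T[2,:] = [+0.0000, +0.0156, -0.1056, -0.3080]
  T[3,:] = [+0.0000, +0.0147, -0.0395, -0.0945]
moduli |λ_i(T)| = 0.2477, 0.0694, 0.0694, 0.0000.
spectral radius ρ = 0.2477; 0.2477 < 1: convergent.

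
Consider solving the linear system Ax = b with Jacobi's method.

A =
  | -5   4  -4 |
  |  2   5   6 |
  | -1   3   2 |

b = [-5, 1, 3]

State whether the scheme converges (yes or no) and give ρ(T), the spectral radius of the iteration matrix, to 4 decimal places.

no, ρ = 1.3403

Write A = D+L+U with D = diag(-5, 5, 2).
Jacobi: T = -D⁻¹(L+U), T[1,2] = -(6)/(5) = -1.2000; T[1,1] = 0.
  T[0,:] = [+0.0000 +0.8000 -0.8000]
  T[1,:] = [-0.4000 +0.0000 -1.2000]
  T[2,:] = [+0.5000 -1.5000 +0.0000]
|eigenvalues of T|: 1.3403, 0.8463, 0.8463.
ρ(T) = max|λ| = 1.3403; 1.3403 > 1: divergent.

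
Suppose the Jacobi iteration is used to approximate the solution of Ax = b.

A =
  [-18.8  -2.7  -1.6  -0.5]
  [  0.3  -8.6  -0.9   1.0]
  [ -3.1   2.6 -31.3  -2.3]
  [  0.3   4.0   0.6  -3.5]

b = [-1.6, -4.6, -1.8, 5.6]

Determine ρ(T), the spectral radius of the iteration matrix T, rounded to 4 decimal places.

0.3519

Diagonal D = diag(-18.8, -8.6, -31.3, -3.5); L, U strict lower/upper.
Jacobi T = -D⁻¹(L+U): T[2,0] = -(-3.1)/(-31.3) = -0.0990; T[2,2] = 0.
  T[0,:] = [+0.0000  -0.1436  -0.0851  -0.0266]
  T[1,:] = [+0.0349  +0.0000  -0.1047  +0.1163]
  T[2,:] = [-0.0990  +0.0831  +0.0000  -0.0735]
  T[3,:] = [+0.0857  +1.1429  +0.1714  +0.0000]
|roots of det(T-λI)|: 0.3519, 0.2608, 0.1670, 0.0759.
ρ = 0.3519; 0.3519 < 1, so it converges for any x₀.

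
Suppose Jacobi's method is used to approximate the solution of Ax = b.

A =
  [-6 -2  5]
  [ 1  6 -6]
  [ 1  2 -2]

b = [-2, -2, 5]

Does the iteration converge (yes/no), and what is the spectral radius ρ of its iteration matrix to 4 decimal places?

Let D = diag(-6, 6, -2); L, U the strict triangles.
Jacobi T = -D⁻¹(L+U): T[1,2] = -(-6)/(6) = +1.0000; T[1,1] = 0.
  T[0,:] = [+0.0000, -0.3333, +0.8333]
  T[1,:] = [-0.1667, +0.0000, +1.0000]
  T[2,:] = [+0.5000, +1.0000, +0.0000]
|eigenvalues of T|: 1.3062, 1.0920, 0.2142.
ρ(T) = max|λ| = 1.3062; 1.3062 > 1 ⇒ diverges.

no, ρ = 1.3062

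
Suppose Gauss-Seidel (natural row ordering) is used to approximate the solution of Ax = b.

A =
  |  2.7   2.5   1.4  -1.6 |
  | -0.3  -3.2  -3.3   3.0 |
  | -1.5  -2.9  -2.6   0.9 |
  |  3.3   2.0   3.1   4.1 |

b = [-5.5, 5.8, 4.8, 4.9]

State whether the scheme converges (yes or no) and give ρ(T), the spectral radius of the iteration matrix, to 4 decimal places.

no, ρ = 1.2952

Let D = diag(2.7, -3.2, -2.6, 4.1); L, U the strict triangles.
GS T = -(D+L)⁻¹U: row 0 first, T[0,1] = -(2.5)/(2.7) = -0.9259; later rows by forward substitution.
  T[0,:] = [+0.0000, -0.9259, -0.5185, +0.5926]
  T[1,:] = [+0.0000, +0.0868, -0.9826, +0.8819]
  T[2,:] = [+0.0000, +0.4374, +1.3952, -0.9794]
  T[3,:] = [+0.0000, +0.3722, -0.1582, -0.1666]
|eigenvalues of T|: 1.2952, 0.4634, 0.4432, 0.0000.
spectral radius ρ = 1.2952; 1.2952 > 1: divergent.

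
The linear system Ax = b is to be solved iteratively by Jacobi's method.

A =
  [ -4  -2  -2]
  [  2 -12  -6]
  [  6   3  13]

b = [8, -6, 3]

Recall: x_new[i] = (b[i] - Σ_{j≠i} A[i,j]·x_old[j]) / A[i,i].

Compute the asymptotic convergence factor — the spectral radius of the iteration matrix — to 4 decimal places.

A = D + L + U where D = diag(-4, -12, 13).
T_J = -D⁻¹(L+U): T[0,1] = -(-2)/(-4) = -0.5000; T[0,0] = 0.
  T[0,:] = [+0.0000, -0.5000, -0.5000]
  T[1,:] = [+0.1667, +0.0000, -0.5000]
  T[2,:] = [-0.4615, -0.2308, +0.0000]
eigenvalue magnitudes: 0.6423, 0.3869, 0.3869.
spectral radius ρ = 0.6423; 0.6423 < 1, so it converges for any x₀.

0.6423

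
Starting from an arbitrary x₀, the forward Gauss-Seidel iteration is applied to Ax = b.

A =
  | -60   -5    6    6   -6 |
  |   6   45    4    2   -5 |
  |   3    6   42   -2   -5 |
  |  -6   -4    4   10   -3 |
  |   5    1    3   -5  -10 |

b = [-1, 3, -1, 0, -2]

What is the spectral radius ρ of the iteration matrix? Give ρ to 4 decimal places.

0.1887

Let D = diag(-60, 45, 42, 10, -10); L, U the strict triangles.
GS T = -(D+L)⁻¹U: row 0 first, T[0,4] = -(-6)/(-60) = -0.1000; later rows by forward substitution.
  T[0,:] = [+0.0000, -0.0833, +0.1000, +0.1000, -0.1000]
  T[1,:] = [+0.0000, +0.0111, -0.1022, -0.0578, +0.1244]
  T[2,:] = [+0.0000, +0.0044, +0.0075, +0.0487, +0.1084]
  T[3,:] = [+0.0000, -0.0473, +0.0161, +0.0174, +0.2464]
  T[4,:] = [+0.0000, -0.0156, +0.0340, +0.0501, -0.1282]
eigenvalue magnitudes: 0.1887, 0.1353, 0.0455, 0.0455, 0.0000.
ρ(T) = max|λ| = 0.1887; 0.1887 < 1 ⇒ converges.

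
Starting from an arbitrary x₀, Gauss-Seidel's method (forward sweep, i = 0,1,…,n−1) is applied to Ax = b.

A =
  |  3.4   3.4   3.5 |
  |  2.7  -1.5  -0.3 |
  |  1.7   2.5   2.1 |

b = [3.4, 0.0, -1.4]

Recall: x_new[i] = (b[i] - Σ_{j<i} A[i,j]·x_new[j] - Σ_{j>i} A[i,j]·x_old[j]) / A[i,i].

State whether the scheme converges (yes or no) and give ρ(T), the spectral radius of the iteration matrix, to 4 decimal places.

no, ρ = 1.3581

Diagonal D = diag(3.4, -1.5, 2.1); L, U strict lower/upper.
T_GS = -(D+L)⁻¹U: row 0 first, T[0,1] = -(3.4)/(3.4) = -1.0000; later rows by forward substitution.
  T[0,:] = [+0.0000, -1.0000, -1.0294]
  T[1,:] = [+0.0000, -1.8000, -2.0529]
  T[2,:] = [+0.0000, +2.9524, +3.2773]
|eigenvalues of T|: 1.3581, 0.1192, 0.0000.
ρ = 1.3581; 1.3581 > 1 ⇒ diverges.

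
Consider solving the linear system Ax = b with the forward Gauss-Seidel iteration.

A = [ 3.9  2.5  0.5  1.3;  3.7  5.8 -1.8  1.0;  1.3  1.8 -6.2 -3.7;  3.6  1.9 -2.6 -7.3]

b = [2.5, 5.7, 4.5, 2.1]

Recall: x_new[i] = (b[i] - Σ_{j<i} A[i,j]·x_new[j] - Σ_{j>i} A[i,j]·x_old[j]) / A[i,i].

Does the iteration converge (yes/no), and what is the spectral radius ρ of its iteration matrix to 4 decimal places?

yes, ρ = 0.5849

Write A = D+L+U with D = diag(3.9, 5.8, -6.2, -7.3).
T_GS = -(D+L)⁻¹U: row 0 first, T[0,2] = -(0.5)/(3.9) = -0.1282; later rows by forward substitution.
  T[0,:] = [+0.0000  -0.6410  -0.1282  -0.3333]
  T[1,:] = [+0.0000  +0.4089  +0.3921  +0.0402]
  T[2,:] = [+0.0000  -0.0157  +0.0870  -0.6550]
  T[3,:] = [+0.0000  -0.2041  +0.0079  +0.0794]
|roots of det(T-λI)|: 0.5849, 0.3164, 0.3164, 0.0000.
ρ(T) = max|λ| = 0.5849; 0.5849 < 1, so it converges for any x₀.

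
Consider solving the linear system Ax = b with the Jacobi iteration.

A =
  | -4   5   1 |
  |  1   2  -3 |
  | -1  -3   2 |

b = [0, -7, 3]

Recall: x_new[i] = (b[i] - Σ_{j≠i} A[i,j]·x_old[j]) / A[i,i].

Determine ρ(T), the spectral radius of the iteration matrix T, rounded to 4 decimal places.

Split A = D + L + U, D = diag(-4, 2, 2).
T_J = -D⁻¹(L+U): T[2,1] = -(-3)/(2) = +1.5000; T[2,2] = 0.
  T[0,:] = [+0.0000, +1.2500, +0.2500]
  T[1,:] = [-0.5000, +0.0000, +1.5000]
  T[2,:] = [+0.5000, +1.5000, +0.0000]
|roots of det(T-λI)|: 1.5000, 1.0000, 0.5000.
ρ = 1.5000; 1.5000 > 1: divergent.

1.5000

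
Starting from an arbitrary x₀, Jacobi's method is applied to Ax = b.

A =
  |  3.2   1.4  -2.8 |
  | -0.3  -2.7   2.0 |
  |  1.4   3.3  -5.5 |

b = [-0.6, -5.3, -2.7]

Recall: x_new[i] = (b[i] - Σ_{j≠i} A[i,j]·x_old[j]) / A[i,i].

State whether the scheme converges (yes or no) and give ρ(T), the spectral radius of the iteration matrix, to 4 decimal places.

yes, ρ = 0.9311

Let D = diag(3.2, -2.7, -5.5); L, U the strict triangles.
Jacobi: T = -D⁻¹(L+U), T[2,1] = -(3.3)/(-5.5) = +0.6000; T[2,2] = 0.
  T[0,:] = [+0.0000  -0.4375  +0.8750]
  T[1,:] = [-0.1111  +0.0000  +0.7407]
  T[2,:] = [+0.2545  +0.6000  +0.0000]
eigenvalue magnitudes: 0.9311, 0.7215, 0.2096.
ρ(T) = max|λ| = 0.9311; 0.9311 < 1: convergent.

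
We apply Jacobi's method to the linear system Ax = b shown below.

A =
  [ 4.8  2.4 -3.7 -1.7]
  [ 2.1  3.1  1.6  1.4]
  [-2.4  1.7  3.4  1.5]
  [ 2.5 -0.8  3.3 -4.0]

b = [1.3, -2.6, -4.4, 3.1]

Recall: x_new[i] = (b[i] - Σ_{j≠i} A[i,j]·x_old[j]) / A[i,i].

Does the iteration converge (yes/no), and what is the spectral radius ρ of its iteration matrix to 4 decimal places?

no, ρ = 1.3438

A = D + L + U where D = diag(4.8, 3.1, 3.4, -4).
T_J = -D⁻¹(L+U): T[0,1] = -(2.4)/(4.8) = -0.5000; T[0,0] = 0.
  T[0,:] = [+0.0000 -0.5000 +0.7708 +0.3542]
  T[1,:] = [-0.6774 +0.0000 -0.5161 -0.4516]
  T[2,:] = [+0.7059 -0.5000 +0.0000 -0.4412]
  T[3,:] = [+0.6250 -0.2000 +0.8250 +0.0000]
|eigenvalues of T|: 1.3438, 0.7316, 0.5190, 0.5190.
spectral radius ρ = 1.3438; 1.3438 > 1, so it fails to converge.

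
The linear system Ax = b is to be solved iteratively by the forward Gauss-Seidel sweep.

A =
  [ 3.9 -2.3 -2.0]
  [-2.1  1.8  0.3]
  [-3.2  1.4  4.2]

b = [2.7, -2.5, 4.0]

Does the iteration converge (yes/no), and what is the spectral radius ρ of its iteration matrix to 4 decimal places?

yes, ρ = 0.8464

Diagonal D = diag(3.9, 1.8, 4.2); L, U strict lower/upper.
T_GS = -(D+L)⁻¹U: row 0 first, T[0,1] = -(-2.3)/(3.9) = +0.5897; later rows by forward substitution.
  T[0,:] = [+0.0000 +0.5897 +0.5128]
  T[1,:] = [+0.0000 +0.6880 +0.4316]
  T[2,:] = [+0.0000 +0.2200 +0.2468]
moduli |λ_i(T)| = 0.8464, 0.0885, 0.0000.
spectral radius ρ = 0.8464; 0.8464 < 1: convergent.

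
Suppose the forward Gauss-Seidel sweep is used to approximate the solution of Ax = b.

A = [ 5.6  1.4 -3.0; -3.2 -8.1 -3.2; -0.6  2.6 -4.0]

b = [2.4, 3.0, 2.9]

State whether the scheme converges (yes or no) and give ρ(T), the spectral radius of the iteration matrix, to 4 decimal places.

yes, ρ = 0.3312

Let D = diag(5.6, -8.1, -4); L, U the strict triangles.
GS T = -(D+L)⁻¹U: row 0 first, T[0,2] = -(-3)/(5.6) = +0.5357; later rows by forward substitution.
  T[0,:] = [+0.0000 -0.2500 +0.5357]
  T[1,:] = [+0.0000 +0.0988 -0.6067]
  T[2,:] = [+0.0000 +0.1017 -0.4747]
|λ(T)| sorted: 0.3312, 0.0447, 0.0000.
ρ = 0.3312; 0.3312 < 1 ⇒ converges.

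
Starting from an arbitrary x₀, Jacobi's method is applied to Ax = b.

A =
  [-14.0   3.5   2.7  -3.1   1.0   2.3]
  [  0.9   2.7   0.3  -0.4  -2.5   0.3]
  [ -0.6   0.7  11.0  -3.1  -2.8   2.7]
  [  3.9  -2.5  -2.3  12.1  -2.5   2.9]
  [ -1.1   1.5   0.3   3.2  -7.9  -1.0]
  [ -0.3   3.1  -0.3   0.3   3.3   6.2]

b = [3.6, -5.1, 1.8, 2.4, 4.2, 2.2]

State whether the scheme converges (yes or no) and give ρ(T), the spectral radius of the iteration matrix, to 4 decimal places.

yes, ρ = 0.8634

Let D = diag(-14, 2.7, 11, 12.1, -7.9, 6.2); L, U the strict triangles.
Jacobi: T = -D⁻¹(L+U), T[1,4] = -(-2.5)/(2.7) = +0.9259; T[1,1] = 0.
  T[0,:] = [+0.0000 +0.2500 +0.1929 -0.2214 +0.0714 +0.1643]
  T[1,:] = [-0.3333 +0.0000 -0.1111 +0.1481 +0.9259 -0.1111]
  T[2,:] = [+0.0545 -0.0636 +0.0000 +0.2818 +0.2545 -0.2455]
  T[3,:] = [-0.3223 +0.2066 +0.1901 +0.0000 +0.2066 -0.2397]
  T[4,:] = [-0.1392 +0.1899 +0.0380 +0.4051 +0.0000 -0.1266]
  T[5,:] = [+0.0484 -0.5000 +0.0484 -0.0484 -0.5323 +0.0000]
|λ(T)| sorted: 0.8634, 0.5252, 0.5252, 0.3105, 0.3105, 0.1949.
spectral radius ρ = 0.8634; 0.8634 < 1: convergent.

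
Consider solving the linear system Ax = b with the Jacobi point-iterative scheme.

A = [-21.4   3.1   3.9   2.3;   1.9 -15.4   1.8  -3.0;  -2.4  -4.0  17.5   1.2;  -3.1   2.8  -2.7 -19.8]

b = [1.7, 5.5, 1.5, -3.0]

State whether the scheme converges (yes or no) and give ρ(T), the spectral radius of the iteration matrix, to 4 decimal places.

yes, ρ = 0.3358

Diagonal D = diag(-21.4, -15.4, 17.5, -19.8); L, U strict lower/upper.
Jacobi T = -D⁻¹(L+U): T[2,0] = -(-2.4)/(17.5) = +0.1371; T[2,2] = 0.
  T[0,:] = [+0.0000 +0.1449 +0.1822 +0.1075]
  T[1,:] = [+0.1234 +0.0000 +0.1169 -0.1948]
  T[2,:] = [+0.1371 +0.2286 +0.0000 -0.0686]
  T[3,:] = [-0.1566 +0.1414 -0.1364 +0.0000]
|λ(T)| sorted: 0.3358, 0.2243, 0.2243, 0.1518.
ρ(T) = max|λ| = 0.3358; 0.3358 < 1 ⇒ converges.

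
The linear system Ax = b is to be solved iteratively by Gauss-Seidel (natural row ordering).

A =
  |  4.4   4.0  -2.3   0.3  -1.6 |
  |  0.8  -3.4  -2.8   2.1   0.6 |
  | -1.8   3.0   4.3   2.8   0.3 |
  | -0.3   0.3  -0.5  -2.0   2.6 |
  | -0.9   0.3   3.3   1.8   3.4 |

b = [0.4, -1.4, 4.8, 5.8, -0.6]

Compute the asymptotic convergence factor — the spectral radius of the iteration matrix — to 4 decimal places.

1.6893

Diagonal D = diag(4.4, -3.4, 4.3, -2, 3.4); L, U strict lower/upper.
GS T = -(D+L)⁻¹U: row 0 first, T[0,3] = -(0.3)/(4.4) = -0.0682; later rows by forward substitution.
  T[0,:] = [+0.0000  -0.9091  +0.5227  -0.0682  +0.3636]
  T[1,:] = [+0.0000  -0.2139  -0.7005  +0.6016  +0.2620]
  T[2,:] = [+0.0000  -0.2313  +0.7076  -1.0994  -0.1004]
  T[3,:] = [+0.0000  +0.1621  -0.3604  +0.3753  +1.3098]
  T[4,:] = [+0.0000  -0.0831  -0.2958  +0.7973  -0.5229]
|roots of det(T-λI)|: 1.6893, 1.1446, 0.4102, 0.2115, 0.0000.
ρ(T) = max|λ| = 1.6893; 1.6893 > 1 ⇒ diverges.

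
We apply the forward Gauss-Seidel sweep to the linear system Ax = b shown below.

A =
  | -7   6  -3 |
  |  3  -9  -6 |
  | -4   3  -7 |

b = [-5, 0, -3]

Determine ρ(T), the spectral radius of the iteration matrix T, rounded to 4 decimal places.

Let D = diag(-7, -9, -7); L, U the strict triangles.
GS T = -(D+L)⁻¹U: row 0 first, T[0,1] = -(6)/(-7) = +0.8571; later rows by forward substitution.
  T[0,:] = [+0.0000  +0.8571  -0.4286]
  T[1,:] = [+0.0000  +0.2857  -0.8095]
  T[2,:] = [+0.0000  -0.3673  -0.1020]
|λ(T)| sorted: 0.6706, 0.4869, 0.0000.
ρ(T) = max|λ| = 0.6706; 0.6706 < 1: convergent.

0.6706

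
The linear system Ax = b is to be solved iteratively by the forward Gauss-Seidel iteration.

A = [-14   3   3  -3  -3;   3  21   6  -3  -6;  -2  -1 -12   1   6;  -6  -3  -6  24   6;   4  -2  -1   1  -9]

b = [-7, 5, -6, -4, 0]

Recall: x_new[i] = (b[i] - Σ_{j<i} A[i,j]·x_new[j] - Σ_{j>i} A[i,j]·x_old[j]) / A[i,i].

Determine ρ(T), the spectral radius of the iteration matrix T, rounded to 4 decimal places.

Write A = D+L+U with D = diag(-14, 21, -12, 24, -9).
GS T = -(D+L)⁻¹U: row 0 first, T[0,1] = -(3)/(-14) = +0.2143; later rows by forward substitution.
  T[0,:] = [+0.0000, +0.2143, +0.2143, -0.2143, -0.2143]
  T[1,:] = [+0.0000, -0.0306, -0.3163, +0.1735, +0.3163]
  T[2,:] = [+0.0000, -0.0332, -0.0094, +0.1046, +0.5094]
  T[3,:] = [+0.0000, +0.0415, +0.0117, -0.0057, -0.1367]
  T[4,:] = [+0.0000, +0.1103, +0.1679, -0.1460, -0.2373]
moduli |λ_i(T)| = 0.5921, 0.1567, 0.1567, 0.0390, 0.0000.
spectral radius ρ = 0.5921; 0.5921 < 1 ⇒ converges.

0.5921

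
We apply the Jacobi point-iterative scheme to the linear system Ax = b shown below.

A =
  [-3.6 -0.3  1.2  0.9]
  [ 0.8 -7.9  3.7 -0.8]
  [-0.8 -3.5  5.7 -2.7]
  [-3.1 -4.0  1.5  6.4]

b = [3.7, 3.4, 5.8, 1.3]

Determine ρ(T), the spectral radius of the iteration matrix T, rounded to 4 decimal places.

Split A = D + L + U, D = diag(-3.6, -7.9, 5.7, 6.4).
T_J = -D⁻¹(L+U): T[0,1] = -(-0.3)/(-3.6) = -0.0833; T[0,0] = 0.
  T[0,:] = [+0.0000, -0.0833, +0.3333, +0.2500]
  T[1,:] = [+0.1013, +0.0000, +0.4684, -0.1013]
  T[2,:] = [+0.1404, +0.6140, +0.0000, +0.4737]
  T[3,:] = [+0.4844, +0.6250, -0.2344, +0.0000]
|roots of det(T-λI)|: 0.7440, 0.6225, 0.6225, 0.1230.
ρ(T) = max|λ| = 0.7440; 0.7440 < 1, so it converges for any x₀.

0.7440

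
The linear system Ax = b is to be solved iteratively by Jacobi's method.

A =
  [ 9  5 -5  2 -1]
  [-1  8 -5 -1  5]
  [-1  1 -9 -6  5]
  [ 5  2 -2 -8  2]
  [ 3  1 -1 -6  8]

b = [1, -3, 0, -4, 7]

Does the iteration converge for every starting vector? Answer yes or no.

no

A = D + L + U where D = diag(9, 8, -9, -8, 8).
Jacobi T = -D⁻¹(L+U): T[2,3] = -(-6)/(-9) = -0.6667; T[2,2] = 0.
  T[0,:] = [+0.0000, -0.5556, +0.5556, -0.2222, +0.1111]
  T[1,:] = [+0.1250, +0.0000, +0.6250, +0.1250, -0.6250]
  T[2,:] = [-0.1111, +0.1111, +0.0000, -0.6667, +0.5556]
  T[3,:] = [+0.6250, +0.2500, -0.2500, +0.0000, +0.2500]
  T[4,:] = [-0.3750, -0.1250, +0.1250, +0.7500, +0.0000]
eigenvalue magnitudes: 1.2289, 0.8537, 0.8537, 0.5307, 0.3078.
spectral radius ρ = 1.2289; 1.2289 > 1 ⇒ diverges.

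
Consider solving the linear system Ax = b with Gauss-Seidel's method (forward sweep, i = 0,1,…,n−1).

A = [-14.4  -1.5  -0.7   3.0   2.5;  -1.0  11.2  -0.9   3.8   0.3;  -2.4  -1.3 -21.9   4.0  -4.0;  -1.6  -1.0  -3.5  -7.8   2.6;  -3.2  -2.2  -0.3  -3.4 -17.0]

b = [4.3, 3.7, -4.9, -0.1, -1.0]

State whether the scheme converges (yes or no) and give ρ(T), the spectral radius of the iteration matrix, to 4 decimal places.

Write A = D+L+U with D = diag(-14.4, 11.2, -21.9, -7.8, -17).
Gauss-Seidel: T = -(D+L)⁻¹U, row 0 first, T[0,4] = -(2.5)/(-14.4) = +0.1736; later rows by forward substitution.
  T[0,:] = [+0.0000, -0.1042, -0.0486, +0.2083, +0.1736]
  T[1,:] = [+0.0000, -0.0093, +0.0760, -0.3207, -0.0113]
  T[2,:] = [+0.0000, +0.0120, +0.0008, +0.1789, -0.2010]
  T[3,:] = [+0.0000, +0.0172, -0.0001, -0.0819, +0.3894]
  T[4,:] = [+0.0000, +0.0172, -0.0007, +0.0155, -0.1055]
|λ(T)| sorted: 0.2196, 0.1195, 0.1195, 0.0306, 0.0000.
ρ(T) = max|λ| = 0.2196; 0.2196 < 1 ⇒ converges.

yes, ρ = 0.2196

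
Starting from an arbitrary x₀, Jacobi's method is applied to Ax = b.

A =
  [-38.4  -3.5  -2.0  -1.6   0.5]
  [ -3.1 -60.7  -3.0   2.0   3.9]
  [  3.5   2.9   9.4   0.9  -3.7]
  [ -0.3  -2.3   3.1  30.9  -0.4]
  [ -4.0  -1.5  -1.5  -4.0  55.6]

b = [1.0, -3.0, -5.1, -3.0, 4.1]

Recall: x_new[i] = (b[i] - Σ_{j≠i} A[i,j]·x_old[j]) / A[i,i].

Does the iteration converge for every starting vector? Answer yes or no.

Split A = D + L + U, D = diag(-38.4, -60.7, 9.4, 30.9, 55.6).
T_J = -D⁻¹(L+U): T[2,0] = -(3.5)/(9.4) = -0.3723; T[2,2] = 0.
  T[0,:] = [+0.0000, -0.0911, -0.0521, -0.0417, +0.0130]
  T[1,:] = [-0.0511, +0.0000, -0.0494, +0.0329, +0.0643]
  T[2,:] = [-0.3723, -0.3085, +0.0000, -0.0957, +0.3936]
  T[3,:] = [+0.0097, +0.0744, -0.1003, +0.0000, +0.0129]
  T[4,:] = [+0.0719, +0.0270, +0.0270, +0.0719, +0.0000]
moduli |λ_i(T)| = 0.3029, 0.1452, 0.1452, 0.0693, 0.0392.
ρ(T) = max|λ| = 0.3029; 0.3029 < 1 ⇒ converges.

yes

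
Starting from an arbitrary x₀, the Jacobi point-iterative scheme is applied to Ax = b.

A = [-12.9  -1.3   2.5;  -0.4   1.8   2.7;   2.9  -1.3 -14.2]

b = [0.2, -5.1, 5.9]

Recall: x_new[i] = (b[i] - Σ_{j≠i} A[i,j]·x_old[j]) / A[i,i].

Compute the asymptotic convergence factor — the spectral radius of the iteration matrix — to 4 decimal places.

Let D = diag(-12.9, 1.8, -14.2); L, U the strict triangles.
Jacobi T = -D⁻¹(L+U): T[2,1] = -(-1.3)/(-14.2) = -0.0915; T[2,2] = 0.
  T[0,:] = [+0.0000 -0.1008 +0.1938]
  T[1,:] = [+0.2222 +0.0000 -1.5000]
  T[2,:] = [+0.2042 -0.0915 +0.0000]
|roots of det(T-λI)|: 0.4614, 0.2416, 0.2416.
spectral radius ρ = 0.4614; 0.4614 < 1, so it converges for any x₀.

0.4614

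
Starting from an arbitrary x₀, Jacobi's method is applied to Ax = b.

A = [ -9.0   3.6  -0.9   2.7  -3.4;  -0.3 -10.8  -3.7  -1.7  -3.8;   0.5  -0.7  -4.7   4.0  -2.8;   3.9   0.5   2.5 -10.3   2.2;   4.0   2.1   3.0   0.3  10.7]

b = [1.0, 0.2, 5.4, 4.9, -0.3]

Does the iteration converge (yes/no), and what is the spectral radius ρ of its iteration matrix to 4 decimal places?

Split A = D + L + U, D = diag(-9, -10.8, -4.7, -10.3, 10.7).
Jacobi: T = -D⁻¹(L+U), T[2,1] = -(-0.7)/(-4.7) = -0.1489; T[2,2] = 0.
  T[0,:] = [+0.0000 +0.4000 -0.1000 +0.3000 -0.3778]
  T[1,:] = [-0.0278 +0.0000 -0.3426 -0.1574 -0.3519]
  T[2,:] = [+0.1064 -0.1489 +0.0000 +0.8511 -0.5957]
  T[3,:] = [+0.3786 +0.0485 +0.2427 +0.0000 +0.2136]
  T[4,:] = [-0.3738 -0.1963 -0.2804 -0.0280 +0.0000]
|roots of det(T-λI)|: 0.8711, 0.5490, 0.5490, 0.3322, 0.1348.
spectral radius ρ = 0.8711; 0.8711 < 1, so it converges for any x₀.

yes, ρ = 0.8711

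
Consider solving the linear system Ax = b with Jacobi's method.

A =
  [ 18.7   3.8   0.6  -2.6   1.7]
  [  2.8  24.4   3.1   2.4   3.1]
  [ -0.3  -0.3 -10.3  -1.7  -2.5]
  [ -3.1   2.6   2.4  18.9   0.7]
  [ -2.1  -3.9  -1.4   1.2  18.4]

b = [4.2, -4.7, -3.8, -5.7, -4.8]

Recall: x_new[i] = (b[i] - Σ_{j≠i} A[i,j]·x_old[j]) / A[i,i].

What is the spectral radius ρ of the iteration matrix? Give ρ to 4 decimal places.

0.2782

Split A = D + L + U, D = diag(18.7, 24.4, -10.3, 18.9, 18.4).
Jacobi: T = -D⁻¹(L+U), T[4,2] = -(-1.4)/(18.4) = +0.0761; T[4,4] = 0.
  T[0,:] = [+0.0000 -0.2032 -0.0321 +0.1390 -0.0909]
  T[1,:] = [-0.1148 +0.0000 -0.1270 -0.0984 -0.1270]
  T[2,:] = [-0.0291 -0.0291 +0.0000 -0.1650 -0.2427]
  T[3,:] = [+0.1640 -0.1376 -0.1270 +0.0000 -0.0370]
  T[4,:] = [+0.1141 +0.2120 +0.0761 -0.0652 +0.0000]
|λ(T)| sorted: 0.2782, 0.2312, 0.2312, 0.1705, 0.1170.
spectral radius ρ = 0.2782; 0.2782 < 1, so it converges for any x₀.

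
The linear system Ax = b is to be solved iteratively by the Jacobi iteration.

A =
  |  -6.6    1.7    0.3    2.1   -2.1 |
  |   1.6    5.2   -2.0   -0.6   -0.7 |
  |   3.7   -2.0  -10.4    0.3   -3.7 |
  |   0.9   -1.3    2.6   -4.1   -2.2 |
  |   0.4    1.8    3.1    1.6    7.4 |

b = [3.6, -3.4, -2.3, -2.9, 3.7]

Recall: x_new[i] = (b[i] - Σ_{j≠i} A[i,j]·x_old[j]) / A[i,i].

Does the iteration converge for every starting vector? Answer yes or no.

Diagonal D = diag(-6.6, 5.2, -10.4, -4.1, 7.4); L, U strict lower/upper.
T_J = -D⁻¹(L+U): T[0,2] = -(0.3)/(-6.6) = +0.0455; T[0,0] = 0.
  T[0,:] = [+0.0000  +0.2576  +0.0455  +0.3182  -0.3182]
  T[1,:] = [-0.3077  +0.0000  +0.3846  +0.1154  +0.1346]
  T[2,:] = [+0.3558  -0.1923  +0.0000  +0.0288  -0.3558]
  T[3,:] = [+0.2195  -0.3171  +0.6341  +0.0000  -0.5366]
  T[4,:] = [-0.0541  -0.2432  -0.4189  -0.2162  +0.0000]
eigenvalue magnitudes: 0.8254, 0.5652, 0.5652, 0.1781, 0.1781.
ρ(T) = max|λ| = 0.8254; 0.8254 < 1 ⇒ converges.

yes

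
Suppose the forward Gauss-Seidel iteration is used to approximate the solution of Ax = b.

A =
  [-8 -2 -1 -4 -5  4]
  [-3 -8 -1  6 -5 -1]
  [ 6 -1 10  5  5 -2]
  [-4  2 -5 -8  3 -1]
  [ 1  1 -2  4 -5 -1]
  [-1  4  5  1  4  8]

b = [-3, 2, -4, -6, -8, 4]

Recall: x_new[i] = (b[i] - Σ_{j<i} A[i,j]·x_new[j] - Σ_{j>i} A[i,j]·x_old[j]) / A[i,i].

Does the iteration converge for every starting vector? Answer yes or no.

Write A = D+L+U with D = diag(-8, -8, 10, -8, -5, 8).
Gauss-Seidel: T = -(D+L)⁻¹U, row 0 first, T[0,5] = -(4)/(-8) = +0.5000; later rows by forward substitution.
  T[0,:] = [+0.0000 -0.2500 -0.1250 -0.5000 -0.6250 +0.5000]
  T[1,:] = [+0.0000 +0.0938 -0.0781 +0.9375 -0.3906 -0.3125]
  T[2,:] = [+0.0000 +0.1594 +0.0672 -0.1062 -0.1641 -0.1313]
  T[3,:] = [+0.0000 +0.0488 +0.0010 +0.5508 +0.6924 -0.3711]
  T[4,:] = [+0.0000 -0.0559 -0.0667 +0.5706 +0.4164 -0.4069]
  T[5,:] = [+0.0000 -0.1559 +0.0147 -0.8190 -0.0750 +0.5506]
|roots of det(T-λI)|: 1.5349, 0.2372, 0.2081, 0.2081, 0.0093, 0.0000.
spectral radius ρ = 1.5349; 1.5349 > 1 ⇒ diverges.

no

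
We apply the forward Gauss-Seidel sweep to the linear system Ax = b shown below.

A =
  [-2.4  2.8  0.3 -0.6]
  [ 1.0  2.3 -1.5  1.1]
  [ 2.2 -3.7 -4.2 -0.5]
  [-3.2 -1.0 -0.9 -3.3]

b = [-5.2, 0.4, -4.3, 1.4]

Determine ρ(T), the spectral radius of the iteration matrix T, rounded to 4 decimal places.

Diagonal D = diag(-2.4, 2.3, -4.2, -3.3); L, U strict lower/upper.
GS T = -(D+L)⁻¹U: row 0 first, T[0,2] = -(0.3)/(-2.4) = +0.1250; later rows by forward substitution.
  T[0,:] = [+0.0000 +1.1667 +0.1250 -0.2500]
  T[1,:] = [+0.0000 -0.5072 +0.5978 -0.3696]
  T[2,:] = [+0.0000 +1.0580 -0.4612 +0.0756]
  T[3,:] = [+0.0000 -1.2661 -0.1766 +0.3338]
moduli |λ_i(T)| = 1.4197, 0.8572, 0.0722, 0.0000.
ρ(T) = max|λ| = 1.4197; 1.4197 > 1, so it fails to converge.

1.4197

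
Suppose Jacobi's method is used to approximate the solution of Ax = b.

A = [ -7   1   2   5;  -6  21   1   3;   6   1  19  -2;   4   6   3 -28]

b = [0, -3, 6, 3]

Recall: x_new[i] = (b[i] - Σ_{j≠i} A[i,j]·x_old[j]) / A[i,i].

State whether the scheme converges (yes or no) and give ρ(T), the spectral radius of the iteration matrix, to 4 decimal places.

yes, ρ = 0.3144

Let D = diag(-7, 21, 19, -28); L, U the strict triangles.
Jacobi: T = -D⁻¹(L+U), T[2,1] = -(1)/(19) = -0.0526; T[2,2] = 0.
  T[0,:] = [+0.0000, +0.1429, +0.2857, +0.7143]
  T[1,:] = [+0.2857, +0.0000, -0.0476, -0.1429]
  T[2,:] = [-0.3158, -0.0526, +0.0000, +0.1053]
  T[3,:] = [+0.1429, +0.2143, +0.1071, +0.0000]
|λ(T)| sorted: 0.3144, 0.2374, 0.2374, 0.0231.
ρ(T) = max|λ| = 0.3144; 0.3144 < 1, so it converges for any x₀.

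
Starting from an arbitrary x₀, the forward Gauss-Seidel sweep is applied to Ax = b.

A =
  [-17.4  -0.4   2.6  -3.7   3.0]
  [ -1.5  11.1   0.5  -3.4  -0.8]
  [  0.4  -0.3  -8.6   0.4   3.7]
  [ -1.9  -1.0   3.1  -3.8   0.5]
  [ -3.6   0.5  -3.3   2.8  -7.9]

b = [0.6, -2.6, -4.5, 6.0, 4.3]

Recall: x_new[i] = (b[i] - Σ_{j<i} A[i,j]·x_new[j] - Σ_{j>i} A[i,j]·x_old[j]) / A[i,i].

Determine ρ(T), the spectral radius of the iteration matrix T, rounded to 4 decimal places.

A = D + L + U where D = diag(-17.4, 11.1, -8.6, -3.8, -7.9).
Gauss-Seidel: T = -(D+L)⁻¹U, row 0 first, T[0,2] = -(2.6)/(-17.4) = +0.1494; later rows by forward substitution.
  T[0,:] = [+0.0000  -0.0230  +0.1494  -0.2126  +0.1724]
  T[1,:] = [+0.0000  -0.0031  -0.0249  +0.2776  +0.0954]
  T[2,:] = [+0.0000  -0.0010  +0.0078  +0.0269  +0.4349]
  T[3,:] = [+0.0000  +0.0115  -0.0618  +0.0553  +0.3751]
  T[4,:] = [+0.0000  +0.0148  -0.0948  +0.1228  -0.1213]
moduli |λ_i(T)| = 0.1722, 0.0686, 0.0686, 0.0036, 0.0000.
spectral radius ρ = 0.1722; 0.1722 < 1 ⇒ converges.

0.1722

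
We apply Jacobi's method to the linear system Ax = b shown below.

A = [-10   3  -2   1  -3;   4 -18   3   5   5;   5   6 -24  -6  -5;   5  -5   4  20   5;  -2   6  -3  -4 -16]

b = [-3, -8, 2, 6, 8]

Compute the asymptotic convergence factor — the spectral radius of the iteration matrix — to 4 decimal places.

A = D + L + U where D = diag(-10, -18, -24, 20, -16).
Jacobi: T = -D⁻¹(L+U), T[4,2] = -(-3)/(-16) = -0.1875; T[4,4] = 0.
  T[0,:] = [+0.0000 +0.3000 -0.2000 +0.1000 -0.3000]
  T[1,:] = [+0.2222 +0.0000 +0.1667 +0.2778 +0.2778]
  T[2,:] = [+0.2083 +0.2500 +0.0000 -0.2500 -0.2083]
  T[3,:] = [-0.2500 +0.2500 -0.2000 +0.0000 -0.2500]
  T[4,:] = [-0.1250 +0.3750 -0.1875 -0.2500 +0.0000]
moduli |λ_i(T)| = 0.8337, 0.3108, 0.2838, 0.2838, 0.1177.
spectral radius ρ = 0.8337; 0.8337 < 1 ⇒ converges.

0.8337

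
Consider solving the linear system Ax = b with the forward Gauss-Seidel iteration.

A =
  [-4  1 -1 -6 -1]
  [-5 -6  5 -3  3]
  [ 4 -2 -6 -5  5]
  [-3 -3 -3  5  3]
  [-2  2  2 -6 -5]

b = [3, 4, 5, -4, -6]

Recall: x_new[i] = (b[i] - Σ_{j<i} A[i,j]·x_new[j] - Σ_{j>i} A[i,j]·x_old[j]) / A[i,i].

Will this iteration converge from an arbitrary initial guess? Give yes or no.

no

Diagonal D = diag(-4, -6, -6, 5, -5); L, U strict lower/upper.
Gauss-Seidel: T = -(D+L)⁻¹U, row 0 first, T[0,3] = -(-6)/(-4) = -1.5000; later rows by forward substitution.
  T[0,:] = [+0.0000, +0.2500, -0.2500, -1.5000, -0.2500]
  T[1,:] = [+0.0000, -0.2083, +1.0417, +0.7500, +0.7083]
  T[2,:] = [+0.0000, +0.2361, -0.5139, -2.0833, +0.4306]
  T[3,:] = [+0.0000, +0.1667, +0.1667, -1.7000, -0.0667]
  T[4,:] = [+0.0000, -0.2889, +0.1111, +2.1067, +0.6356]
eigenvalue magnitudes: 1.4453, 0.8685, 0.4539, 0.0731, 0.0000.
ρ(T) = max|λ| = 1.4453; 1.4453 > 1 ⇒ diverges.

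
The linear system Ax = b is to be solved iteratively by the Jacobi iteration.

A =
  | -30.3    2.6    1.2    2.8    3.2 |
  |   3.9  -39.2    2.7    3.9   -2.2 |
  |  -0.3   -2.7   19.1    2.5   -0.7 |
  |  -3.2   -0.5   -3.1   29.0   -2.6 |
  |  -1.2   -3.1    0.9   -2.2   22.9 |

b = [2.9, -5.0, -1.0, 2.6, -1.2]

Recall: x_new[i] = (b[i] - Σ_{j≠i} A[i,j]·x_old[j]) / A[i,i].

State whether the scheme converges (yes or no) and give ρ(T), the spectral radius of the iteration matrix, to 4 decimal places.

yes, ρ = 0.2354

A = D + L + U where D = diag(-30.3, -39.2, 19.1, 29, 22.9).
Jacobi: T = -D⁻¹(L+U), T[0,4] = -(3.2)/(-30.3) = +0.1056; T[0,0] = 0.
  T[0,:] = [+0.0000 +0.0858 +0.0396 +0.0924 +0.1056]
  T[1,:] = [+0.0995 +0.0000 +0.0689 +0.0995 -0.0561]
  T[2,:] = [+0.0157 +0.1414 +0.0000 -0.1309 +0.0366]
  T[3,:] = [+0.1103 +0.0172 +0.1069 +0.0000 +0.0897]
  T[4,:] = [+0.0524 +0.1354 -0.0393 +0.0961 +0.0000]
|roots of det(T-λI)|: 0.2354, 0.1811, 0.1811, 0.0876, 0.0592.
ρ(T) = max|λ| = 0.2354; 0.2354 < 1: convergent.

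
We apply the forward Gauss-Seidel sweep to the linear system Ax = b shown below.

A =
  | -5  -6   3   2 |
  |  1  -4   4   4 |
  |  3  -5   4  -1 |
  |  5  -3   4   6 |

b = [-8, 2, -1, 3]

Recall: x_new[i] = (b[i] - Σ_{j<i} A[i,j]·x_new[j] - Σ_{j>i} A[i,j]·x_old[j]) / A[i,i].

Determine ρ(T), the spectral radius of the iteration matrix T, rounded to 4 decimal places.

Write A = D+L+U with D = diag(-5, -4, 4, 6).
GS T = -(D+L)⁻¹U: row 0 first, T[0,2] = -(3)/(-5) = +0.6000; later rows by forward substitution.
  T[0,:] = [+0.0000, -1.2000, +0.6000, +0.4000]
  T[1,:] = [+0.0000, -0.3000, +1.1500, +1.1000]
  T[2,:] = [+0.0000, +0.5250, +0.9875, +1.3250]
  T[3,:] = [+0.0000, +0.5000, -0.5833, -0.6667]
|roots of det(T-λI)|: 1.1718, 0.9188, 0.2322, 0.0000.
ρ(T) = max|λ| = 1.1718; 1.1718 > 1, so it fails to converge.

1.1718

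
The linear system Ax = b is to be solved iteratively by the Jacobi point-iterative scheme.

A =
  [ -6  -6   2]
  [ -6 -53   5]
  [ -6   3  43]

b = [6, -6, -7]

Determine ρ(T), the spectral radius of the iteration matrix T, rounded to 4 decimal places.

Let D = diag(-6, -53, 43); L, U the strict triangles.
T_J = -D⁻¹(L+U): T[0,2] = -(2)/(-6) = +0.3333; T[0,0] = 0.
  T[0,:] = [+0.0000, -1.0000, +0.3333]
  T[1,:] = [-0.1132, +0.0000, +0.0943]
  T[2,:] = [+0.1395, -0.0698, +0.0000]
eigenvalue magnitudes: 0.4220, 0.3509, 0.0711.
ρ(T) = max|λ| = 0.4220; 0.4220 < 1: convergent.

0.4220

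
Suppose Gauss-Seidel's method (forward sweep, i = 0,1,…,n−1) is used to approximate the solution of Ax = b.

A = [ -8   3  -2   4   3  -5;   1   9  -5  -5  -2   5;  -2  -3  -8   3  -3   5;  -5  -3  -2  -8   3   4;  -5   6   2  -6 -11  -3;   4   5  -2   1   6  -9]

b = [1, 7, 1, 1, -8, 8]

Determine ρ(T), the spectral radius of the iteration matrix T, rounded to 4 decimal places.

1.5270

Split A = D + L + U, D = diag(-8, 9, -8, -8, -11, -9).
T_GS = -(D+L)⁻¹U: row 0 first, T[0,2] = -(-2)/(-8) = -0.2500; later rows by forward substitution.
  T[0,:] = [+0.0000, +0.3750, -0.2500, +0.5000, +0.3750, -0.6250]
  T[1,:] = [+0.0000, -0.0417, +0.5833, +0.5000, +0.1806, -0.4861]
  T[2,:] = [+0.0000, -0.0781, -0.1562, +0.0625, -0.5365, +0.9635]
  T[3,:] = [+0.0000, -0.1992, -0.0234, -0.5156, +0.2070, +0.8320]
  T[4,:] = [+0.0000, -0.0987, +0.4162, +0.3381, -0.2824, -0.5324]
  T[5,:] = [+0.0000, +0.0729, +0.5225, +0.6542, +0.2209, -1.0245]
|roots of det(T-λI)|: 1.5270, 0.5307, 0.5307, 0.3197, 0.0258, 0.0000.
ρ(T) = max|λ| = 1.5270; 1.5270 > 1 ⇒ diverges.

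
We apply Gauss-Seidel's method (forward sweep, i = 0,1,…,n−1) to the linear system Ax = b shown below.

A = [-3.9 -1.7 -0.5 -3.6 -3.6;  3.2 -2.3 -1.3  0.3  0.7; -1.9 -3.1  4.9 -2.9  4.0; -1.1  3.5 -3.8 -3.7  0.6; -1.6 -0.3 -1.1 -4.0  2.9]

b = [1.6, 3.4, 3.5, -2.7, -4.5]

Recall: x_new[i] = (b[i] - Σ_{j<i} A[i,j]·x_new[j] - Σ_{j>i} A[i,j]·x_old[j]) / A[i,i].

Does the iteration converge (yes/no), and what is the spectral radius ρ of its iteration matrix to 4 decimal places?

A = D + L + U where D = diag(-3.9, -2.3, 4.9, -3.7, 2.9).
T_GS = -(D+L)⁻¹U: row 0 first, T[0,4] = -(-3.6)/(-3.9) = -0.9231; later rows by forward substitution.
  T[0,:] = [+0.0000 -0.4359 -0.1282 -0.9231 -0.9231]
  T[1,:] = [+0.0000 -0.6065 -0.7436 -1.1538 -0.9799]
  T[2,:] = [+0.0000 -0.5527 -0.5201 -0.4961 -1.7942]
  T[3,:] = [+0.0000 +0.1235 -0.1311 -0.3076 +1.3523]
  T[4,:] = [+0.0000 -0.3425 -0.5257 -1.2410 +0.5741]
|λ(T)| sorted: 1.2972, 0.6802, 0.6802, 0.0217, 0.0000.
spectral radius ρ = 1.2972; 1.2972 > 1 ⇒ diverges.

no, ρ = 1.2972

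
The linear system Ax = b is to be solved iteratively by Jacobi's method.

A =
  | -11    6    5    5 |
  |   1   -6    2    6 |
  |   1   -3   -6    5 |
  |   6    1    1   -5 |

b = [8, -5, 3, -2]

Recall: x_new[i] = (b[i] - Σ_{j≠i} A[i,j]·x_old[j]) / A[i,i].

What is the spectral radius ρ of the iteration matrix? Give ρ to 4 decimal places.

Write A = D+L+U with D = diag(-11, -6, -6, -5).
Jacobi T = -D⁻¹(L+U): T[2,0] = -(1)/(-6) = +0.1667; T[2,2] = 0.
  T[0,:] = [+0.0000 +0.5455 +0.4545 +0.4545]
  T[1,:] = [+0.1667 +0.0000 +0.3333 +1.0000]
  T[2,:] = [+0.1667 -0.5000 +0.0000 +0.8333]
  T[3,:] = [+1.2000 +0.2000 +0.2000 +0.0000]
moduli |λ_i(T)| = 1.3176, 0.9091, 0.9091, 0.0019.
spectral radius ρ = 1.3176; 1.3176 > 1: divergent.

1.3176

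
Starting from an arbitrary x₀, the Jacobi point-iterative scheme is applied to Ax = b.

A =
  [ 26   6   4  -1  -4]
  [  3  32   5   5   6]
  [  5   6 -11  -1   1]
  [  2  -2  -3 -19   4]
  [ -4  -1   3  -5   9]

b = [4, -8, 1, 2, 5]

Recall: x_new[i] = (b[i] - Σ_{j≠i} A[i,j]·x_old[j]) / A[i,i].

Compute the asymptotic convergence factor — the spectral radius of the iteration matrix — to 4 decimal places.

Split A = D + L + U, D = diag(26, 32, -11, -19, 9).
T_J = -D⁻¹(L+U): T[4,3] = -(-5)/(9) = +0.5556; T[4,4] = 0.
  T[0,:] = [+0.0000  -0.2308  -0.1538  +0.0385  +0.1538]
  T[1,:] = [-0.0938  +0.0000  -0.1562  -0.1562  -0.1875]
  T[2,:] = [+0.4545  +0.5455  +0.0000  -0.0909  +0.0909]
  T[3,:] = [+0.1053  -0.1053  -0.1579  +0.0000  +0.2105]
  T[4,:] = [+0.4444  +0.1111  -0.3333  +0.5556  +0.0000]
|eigenvalues of T|: 0.5533, 0.4515, 0.4515, 0.3652, 0.0100.
ρ(T) = max|λ| = 0.5533; 0.5533 < 1: convergent.

0.5533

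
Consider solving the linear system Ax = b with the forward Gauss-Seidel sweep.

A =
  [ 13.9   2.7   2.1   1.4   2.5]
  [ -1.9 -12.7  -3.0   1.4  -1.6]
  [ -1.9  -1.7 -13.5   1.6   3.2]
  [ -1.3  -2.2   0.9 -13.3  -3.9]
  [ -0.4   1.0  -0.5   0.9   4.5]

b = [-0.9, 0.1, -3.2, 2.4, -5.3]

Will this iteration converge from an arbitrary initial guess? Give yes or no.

A = D + L + U where D = diag(13.9, -12.7, -13.5, -13.3, 4.5).
GS T = -(D+L)⁻¹U: row 0 first, T[0,1] = -(2.7)/(13.9) = -0.1942; later rows by forward substitution.
  T[0,:] = [+0.0000 -0.1942 -0.1511 -0.1007 -0.1799]
  T[1,:] = [+0.0000 +0.0291 -0.2136 +0.1253 -0.0991]
  T[2,:] = [+0.0000 +0.0237 +0.0482 +0.1169 +0.2748]
  T[3,:] = [+0.0000 +0.0158 +0.0534 -0.0030 -0.2407]
  T[4,:] = [+0.0000 -0.0242 +0.0287 -0.0232 +0.0847]
|eigenvalues of T|: 0.1855, 0.1054, 0.0851, 0.0851, 0.0000.
ρ = 0.1855; 0.1855 < 1: convergent.

yes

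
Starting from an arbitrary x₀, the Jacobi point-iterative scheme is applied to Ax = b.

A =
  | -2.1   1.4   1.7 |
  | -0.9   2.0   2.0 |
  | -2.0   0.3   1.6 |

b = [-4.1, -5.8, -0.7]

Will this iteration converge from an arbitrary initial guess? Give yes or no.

Write A = D+L+U with D = diag(-2.1, 2, 1.6).
Jacobi T = -D⁻¹(L+U): T[0,2] = -(1.7)/(-2.1) = +0.8095; T[0,0] = 0.
  T[0,:] = [+0.0000  +0.6667  +0.8095]
  T[1,:] = [+0.4500  +0.0000  -1.0000]
  T[2,:] = [+1.2500  -0.1875  +0.0000]
|roots of det(T-λI)|: 1.4556, 0.7870, 0.7870.
ρ = 1.4556; 1.4556 > 1: divergent.

no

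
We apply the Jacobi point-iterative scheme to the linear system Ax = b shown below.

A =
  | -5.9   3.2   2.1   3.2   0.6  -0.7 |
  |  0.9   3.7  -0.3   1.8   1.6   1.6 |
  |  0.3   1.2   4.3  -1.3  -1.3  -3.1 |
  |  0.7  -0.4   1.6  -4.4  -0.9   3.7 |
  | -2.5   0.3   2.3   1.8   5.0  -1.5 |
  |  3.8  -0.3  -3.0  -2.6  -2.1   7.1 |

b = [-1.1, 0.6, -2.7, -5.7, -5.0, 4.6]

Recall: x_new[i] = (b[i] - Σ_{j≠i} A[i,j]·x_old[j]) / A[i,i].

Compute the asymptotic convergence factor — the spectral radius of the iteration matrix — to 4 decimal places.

Split A = D + L + U, D = diag(-5.9, 3.7, 4.3, -4.4, 5, 7.1).
Jacobi: T = -D⁻¹(L+U), T[0,4] = -(0.6)/(-5.9) = +0.1017; T[0,0] = 0.
  T[0,:] = [+0.0000 +0.5424 +0.3559 +0.5424 +0.1017 -0.1186]
  T[1,:] = [-0.2432 +0.0000 +0.0811 -0.4865 -0.4324 -0.4324]
  T[2,:] = [-0.0698 -0.2791 +0.0000 +0.3023 +0.3023 +0.7209]
  T[3,:] = [+0.1591 -0.0909 +0.3636 +0.0000 -0.2045 +0.8409]
  T[4,:] = [+0.5000 -0.0600 -0.4600 -0.3600 +0.0000 +0.3000]
  T[5,:] = [-0.5352 +0.0423 +0.4225 +0.3662 +0.2958 +0.0000]
|roots of det(T-λI)|: 1.1498, 0.7893, 0.4828, 0.4828, 0.3204, 0.1465.
spectral radius ρ = 1.1498; 1.1498 > 1, so it fails to converge.

1.1498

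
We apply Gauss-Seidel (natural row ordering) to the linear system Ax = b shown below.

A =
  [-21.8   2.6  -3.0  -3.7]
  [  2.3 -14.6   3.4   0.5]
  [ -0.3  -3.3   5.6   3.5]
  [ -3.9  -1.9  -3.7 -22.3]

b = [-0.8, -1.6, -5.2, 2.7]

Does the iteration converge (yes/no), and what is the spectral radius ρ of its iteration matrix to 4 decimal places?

Split A = D + L + U, D = diag(-21.8, -14.6, 5.6, -22.3).
GS T = -(D+L)⁻¹U: row 0 first, T[0,3] = -(-3.7)/(-21.8) = -0.1697; later rows by forward substitution.
  T[0,:] = [+0.0000, +0.1193, -0.1376, -0.1697]
  T[1,:] = [+0.0000, +0.0188, +0.2112, +0.0075]
  T[2,:] = [+0.0000, +0.0175, +0.1171, -0.6297]
  T[3,:] = [+0.0000, -0.0254, -0.0134, +0.1335]
eigenvalue magnitudes: 0.2783, 0.1044, 0.1044, 0.0000.
ρ = 0.2783; 0.2783 < 1, so it converges for any x₀.

yes, ρ = 0.2783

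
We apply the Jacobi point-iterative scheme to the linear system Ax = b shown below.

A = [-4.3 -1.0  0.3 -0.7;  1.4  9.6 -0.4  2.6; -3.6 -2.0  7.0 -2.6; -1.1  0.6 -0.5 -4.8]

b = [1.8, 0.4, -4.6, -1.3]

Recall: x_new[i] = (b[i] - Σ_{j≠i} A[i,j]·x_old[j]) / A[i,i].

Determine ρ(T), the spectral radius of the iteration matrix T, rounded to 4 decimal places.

Write A = D+L+U with D = diag(-4.3, 9.6, 7, -4.8).
T_J = -D⁻¹(L+U): T[2,3] = -(-2.6)/(7) = +0.3714; T[2,2] = 0.
  T[0,:] = [+0.0000 -0.2326 +0.0698 -0.1628]
  T[1,:] = [-0.1458 +0.0000 +0.0417 -0.2708]
  T[2,:] = [+0.5143 +0.2857 +0.0000 +0.3714]
  T[3,:] = [-0.2292 +0.1250 -0.1042 +0.0000]
moduli |λ_i(T)| = 0.2434, 0.2019, 0.2019, 0.0851.
spectral radius ρ = 0.2434; 0.2434 < 1, so it converges for any x₀.

0.2434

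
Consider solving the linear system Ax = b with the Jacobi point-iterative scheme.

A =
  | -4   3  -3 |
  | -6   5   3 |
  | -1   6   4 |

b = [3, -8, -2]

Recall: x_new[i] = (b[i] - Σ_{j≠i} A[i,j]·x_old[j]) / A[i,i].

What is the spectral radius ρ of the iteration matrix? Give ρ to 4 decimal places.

Write A = D+L+U with D = diag(-4, 5, 4).
Jacobi T = -D⁻¹(L+U): T[0,2] = -(-3)/(-4) = -0.7500; T[0,0] = 0.
  T[0,:] = [+0.0000, +0.7500, -0.7500]
  T[1,:] = [+1.2000, +0.0000, -0.6000]
  T[2,:] = [+0.2500, -1.5000, +0.0000]
|roots of det(T-λI)|: 1.5523, 0.8929, 0.8929.
ρ(T) = max|λ| = 1.5523; 1.5523 > 1: divergent.

1.5523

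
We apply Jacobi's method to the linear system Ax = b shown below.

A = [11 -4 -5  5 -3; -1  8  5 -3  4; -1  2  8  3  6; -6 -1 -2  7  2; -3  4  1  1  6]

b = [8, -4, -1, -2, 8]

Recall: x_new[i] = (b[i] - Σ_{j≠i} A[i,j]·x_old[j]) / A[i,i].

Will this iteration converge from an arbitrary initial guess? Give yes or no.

A = D + L + U where D = diag(11, 8, 8, 7, 6).
T_J = -D⁻¹(L+U): T[0,4] = -(-3)/(11) = +0.2727; T[0,0] = 0.
  T[0,:] = [+0.0000  +0.3636  +0.4545  -0.4545  +0.2727]
  T[1,:] = [+0.1250  +0.0000  -0.6250  +0.3750  -0.5000]
  T[2,:] = [+0.1250  -0.2500  +0.0000  -0.3750  -0.7500]
  T[3,:] = [+0.8571  +0.1429  +0.2857  +0.0000  -0.2857]
  T[4,:] = [+0.5000  -0.6667  -0.1667  -0.1667  +0.0000]
|λ(T)| sorted: 1.1987, 0.7416, 0.7416, 0.6466, 0.3384.
ρ = 1.1987; 1.1987 > 1 ⇒ diverges.

no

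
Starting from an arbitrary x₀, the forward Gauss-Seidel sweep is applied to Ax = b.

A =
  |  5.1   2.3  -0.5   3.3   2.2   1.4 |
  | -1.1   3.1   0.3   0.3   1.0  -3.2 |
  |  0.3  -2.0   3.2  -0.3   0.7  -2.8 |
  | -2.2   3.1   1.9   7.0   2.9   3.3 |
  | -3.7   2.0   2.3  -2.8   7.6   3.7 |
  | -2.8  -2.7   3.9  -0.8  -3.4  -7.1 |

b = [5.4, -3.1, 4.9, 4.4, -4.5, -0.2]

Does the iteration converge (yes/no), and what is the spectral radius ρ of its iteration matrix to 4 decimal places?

no, ρ = 1.2642

Diagonal D = diag(5.1, 3.1, 3.2, 7, 7.6, -7.1); L, U strict lower/upper.
Gauss-Seidel: T = -(D+L)⁻¹U, row 0 first, T[0,5] = -(1.4)/(5.1) = -0.2745; later rows by forward substitution.
  T[0,:] = [+0.0000  -0.4510  +0.0980  -0.6471  -0.4314  -0.2745]
  T[1,:] = [+0.0000  -0.1600  -0.0620  -0.3264  -0.4756  +0.9349]
  T[2,:] = [+0.0000  -0.0577  -0.0479  -0.0496  -0.4756  +1.4850]
  T[3,:] = [+0.0000  -0.0552  +0.0713  -0.0454  -0.2101  -1.3748]
  T[4,:] = [+0.0000  -0.1803  +0.1048  -0.2308  -0.0183  -1.8224]
  T[5,:] = [+0.0000  +0.2996  -0.0996  +0.4677  +0.1222  +1.5961]
|eigenvalues of T|: 1.2642, 0.3797, 0.3797, 0.0580, 0.0308, 0.0000.
ρ = 1.2642; 1.2642 > 1, so it fails to converge.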